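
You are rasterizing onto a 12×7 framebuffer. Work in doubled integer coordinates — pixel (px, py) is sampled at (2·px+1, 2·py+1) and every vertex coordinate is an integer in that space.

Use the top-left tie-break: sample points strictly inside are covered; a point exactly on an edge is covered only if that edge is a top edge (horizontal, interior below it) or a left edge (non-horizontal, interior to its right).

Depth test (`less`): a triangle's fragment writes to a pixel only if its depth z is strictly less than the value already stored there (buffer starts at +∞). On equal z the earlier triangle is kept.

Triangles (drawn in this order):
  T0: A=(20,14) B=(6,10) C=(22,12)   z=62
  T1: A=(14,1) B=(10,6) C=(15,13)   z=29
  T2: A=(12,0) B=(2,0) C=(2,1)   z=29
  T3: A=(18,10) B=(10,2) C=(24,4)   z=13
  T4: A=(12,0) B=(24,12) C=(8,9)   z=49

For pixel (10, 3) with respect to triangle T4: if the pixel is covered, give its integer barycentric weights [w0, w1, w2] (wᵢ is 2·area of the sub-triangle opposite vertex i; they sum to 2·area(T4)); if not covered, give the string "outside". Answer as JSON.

T0:
  2·area = 36
  edge (20, 14)→(6, 10): d=(-14,-4) top-left  bias=+0
  edge (6, 10)→(22, 12): d=(16,2) right/bottom  bias=-1
  edge (22, 12)→(20, 14): d=(-2,2) right/bottom  bias=-1
    (5,5)@(11, 11): e=[6,6,24] → #
    (6,5)@(13, 11): e=[14,2,20] → #
    (7,5)@(15, 11): e=[22,-2,16] → ·
    (11,5)@(23, 11): e=[54,-18,0] → ·  [on edge]
    (5,6)@(11, 13): e=[-22,38,20] → ·
    (6,6)@(13, 13): e=[-14,34,16] → ·
    (8,6)@(17, 13): e=[2,26,8] → #
    (9,6)@(19, 13): e=[10,22,4] → #
    (10,6)@(21, 13): e=[18,18,0] → ·  [on edge]
  covered (4 px):
    · · · · · · · · · · · ·
    · · · · · · · · · · · ·
    · · · · · · · · · · · ·
    · · · · · · · · · · · ·
    · · · · · · · · · · · ·
    · · · · · # # · · · · ·
    · · · · · · · · # # · ·
T1:
  2·area = 53  (B↔C swapped to make it positive)
  edge (14, 1)→(15, 13): d=(1,12) right/bottom  bias=-1
  edge (15, 13)→(10, 6): d=(-5,-7) top-left  bias=+0
  edge (10, 6)→(14, 1): d=(4,-5) top-left  bias=+0
    (6,1)@(13, 3): e=[14,36,3] → #
    (7,1)@(15, 3): e=[-10,50,13] → ·
    (5,2)@(11, 5): e=[40,12,1] → #
    (7,2)@(15, 5): e=[-8,40,21] → ·
    (5,3)@(11, 7): e=[42,2,9] → #
    (7,3)@(15, 7): e=[-6,30,29] → ·
    (5,4)@(11, 9): e=[44,-8,17] → ·
    (6,4)@(13, 9): e=[20,6,27] → #
    (7,4)@(15, 9): e=[-4,20,37] → ·
    (6,5)@(13, 11): e=[22,-4,35] → ·
    (7,6)@(15, 13): e=[0,0,53] → ·  [on edge]
  covered (6 px):
    · · · · · · · · · · · ·
    · · · · · · # · · · · ·
    · · · · · # # · · · · ·
    · · · · · # # · · · · ·
    · · · · · · # · · · · ·
    · · · · · · · · · · · ·
    · · · · · · · · · · · ·
T2:
  2·area = 10  (B↔C swapped to make it positive)
  edge (12, 0)→(2, 1): d=(-10,1) right/bottom  bias=-1
  edge (2, 1)→(2, 0): d=(0,-1) top-left  bias=+0
  edge (2, 0)→(12, 0): d=(10,0) top-left  bias=+0
  covered (0 px):
    · · · · · · · · · · · ·
    · · · · · · · · · · · ·
    · · · · · · · · · · · ·
    · · · · · · · · · · · ·
    · · · · · · · · · · · ·
    · · · · · · · · · · · ·
    · · · · · · · · · · · ·
T3:
  2·area = 96
  edge (18, 10)→(10, 2): d=(-8,-8) top-left  bias=+0
  edge (10, 2)→(24, 4): d=(14,2) right/bottom  bias=-1
  edge (24, 4)→(18, 10): d=(-6,6) right/bottom  bias=-1
    (1,0)@(3, 1): e=[-48,0,144] → ·  [on edge]
    (4,0)@(9, 1): e=[0,-12,108] → ·  [on edge]
    (5,1)@(11, 3): e=[0,12,84] → #  [on edge]
    (6,1)@(13, 3): e=[16,8,72] → #
    (7,1)@(15, 3): e=[32,4,60] → #
    (8,1)@(17, 3): e=[48,0,48] → ·  [on edge]
    (5,2)@(11, 5): e=[-16,40,72] → ·
    (6,2)@(13, 5): e=[0,36,60] → #  [on edge]
    (8,2)@(17, 5): e=[32,28,36] → #
    (9,2)@(19, 5): e=[48,24,24] → #
    (10,2)@(21, 5): e=[64,20,12] → #
    (11,2)@(23, 5): e=[80,16,0] → ·  [on edge]
    (7,3)@(15, 7): e=[0,60,36] → #  [on edge]
    (10,3)@(21, 7): e=[48,48,0] → ·  [on edge]
    (8,4)@(17, 9): e=[0,84,12] → #  [on edge]
    (9,4)@(19, 9): e=[16,80,0] → ·  [on edge]
    (8,5)@(17, 11): e=[-16,112,0] → ·  [on edge]
    (9,5)@(19, 11): e=[0,108,-12] → ·  [on edge]
    (7,6)@(15, 13): e=[-48,144,0] → ·  [on edge]
    (10,6)@(21, 13): e=[0,132,-36] → ·  [on edge]
  covered (12 px):
    · · · · · · · · · · · ·
    · · · · · # # # · · · ·
    · · · · · · # # # # # ·
    · · · · · · · # # # · ·
    · · · · · · · · # · · ·
    · · · · · · · · · · · ·
    · · · · · · · · · · · ·
T4:
  2·area = 156
  edge (12, 0)→(24, 12): d=(12,12) right/bottom  bias=-1
  edge (24, 12)→(8, 9): d=(-16,-3) top-left  bias=+0
  edge (8, 9)→(12, 0): d=(4,-9) top-left  bias=+0
    (6,0)@(13, 1): e=[0,143,13] → ·  [on edge]
    (5,1)@(11, 3): e=[48,105,3] → #
    (6,1)@(13, 3): e=[24,111,21] → #
    (7,1)@(15, 3): e=[0,117,39] → ·  [on edge]
    (5,2)@(11, 5): e=[72,73,11] → #
    (7,2)@(15, 5): e=[24,85,47] → #
    (8,2)@(17, 5): e=[0,91,65] → ·  [on edge]
    (4,3)@(9, 7): e=[120,35,1] → #
    (8,3)@(17, 7): e=[24,59,73] → #
    (9,3)@(19, 7): e=[0,65,91] → ·  [on edge]
    (4,4)@(9, 9): e=[144,3,9] → #
    (9,4)@(19, 9): e=[24,33,99] → #
    (10,4)@(21, 9): e=[0,39,117] → ·  [on edge]
    (11,5)@(23, 11): e=[0,13,143] → ·  [on edge]
  covered (18 px):
    · · · · · · · · · · · ·
    · · · · · # # · · · · ·
    · · · · · # # # · · · ·
    · · · · # # # # # · · ·
    · · · · # # # # # # · ·
    · · · · · · · · · # # ·
    · · · · · · · · · · · ·

Final: "outside"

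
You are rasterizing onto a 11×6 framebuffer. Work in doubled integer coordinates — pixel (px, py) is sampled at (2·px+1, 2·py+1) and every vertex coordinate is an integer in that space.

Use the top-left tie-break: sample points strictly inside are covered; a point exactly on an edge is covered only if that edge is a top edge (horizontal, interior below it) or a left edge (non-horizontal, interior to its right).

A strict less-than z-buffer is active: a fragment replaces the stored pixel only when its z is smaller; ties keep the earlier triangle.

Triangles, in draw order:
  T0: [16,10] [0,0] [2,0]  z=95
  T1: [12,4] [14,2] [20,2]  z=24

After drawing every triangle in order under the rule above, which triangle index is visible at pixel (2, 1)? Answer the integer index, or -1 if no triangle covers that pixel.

T0:
  2·area = 20
  edge (16, 10)→(0, 0): d=(-16,-10) top-left  bias=+0
  edge (0, 0)→(2, 0): d=(2,0) top-left  bias=+0
  edge (2, 0)→(16, 10): d=(14,10) right/bottom  bias=-1
    (1,0)@(3, 1): e=[14,2,4] → █
    (2,0)@(5, 1): e=[34,2,-16] → ·
    (1,1)@(3, 3): e=[-18,6,32] → ·
    (2,1)@(5, 3): e=[2,6,12] → █
    (3,1)@(7, 3): e=[22,6,-8] → ·
    (2,2)@(5, 5): e=[-30,10,40] → ·
    (4,2)@(9, 5): e=[10,10,0] → ·  [on edge]
  covered (2 px):
    · █ · · · · · · · · ·
    · · █ · · · · · · · ·
    · · · · · · · · · · ·
    · · · · · · · · · · ·
    · · · · · · · · · · ·
    · · · · · · · · · · ·
T1:
  2·area = 12
  edge (12, 4)→(14, 2): d=(2,-2) top-left  bias=+0
  edge (14, 2)→(20, 2): d=(6,0) top-left  bias=+0
  edge (20, 2)→(12, 4): d=(-8,2) right/bottom  bias=-1
    (7,0)@(15, 1): e=[0,-6,18] → ·  [on edge]
    (6,1)@(13, 3): e=[0,6,6] → █  [on edge]
    (7,1)@(15, 3): e=[4,6,2] → █
    (8,1)@(17, 3): e=[8,6,-2] → ·
    (5,2)@(11, 5): e=[0,18,-6] → ·  [on edge]
    (6,2)@(13, 5): e=[4,18,-10] → ·
    (7,2)@(15, 5): e=[8,18,-14] → ·
    (4,3)@(9, 7): e=[0,30,-18] → ·  [on edge]
    (3,4)@(7, 9): e=[0,42,-30] → ·  [on edge]
    (2,5)@(5, 11): e=[0,54,-42] → ·  [on edge]
  covered (2 px):
    · · · · · · · · · · ·
    · · · · · · █ █ · · ·
    · · · · · · · · · · ·
    · · · · · · · · · · ·
    · · · · · · · · · · ·
    · · · · · · · · · · ·

Z-buffer (winner per pixel, '.' = empty):
  . 0 . . . . . . . . .
  . . 0 . . . 1 1 . . .
  . . . . . . . . . . .
  . . . . . . . . . . .
  . . . . . . . . . . .
  . . . . . . . . . . .

Final: 0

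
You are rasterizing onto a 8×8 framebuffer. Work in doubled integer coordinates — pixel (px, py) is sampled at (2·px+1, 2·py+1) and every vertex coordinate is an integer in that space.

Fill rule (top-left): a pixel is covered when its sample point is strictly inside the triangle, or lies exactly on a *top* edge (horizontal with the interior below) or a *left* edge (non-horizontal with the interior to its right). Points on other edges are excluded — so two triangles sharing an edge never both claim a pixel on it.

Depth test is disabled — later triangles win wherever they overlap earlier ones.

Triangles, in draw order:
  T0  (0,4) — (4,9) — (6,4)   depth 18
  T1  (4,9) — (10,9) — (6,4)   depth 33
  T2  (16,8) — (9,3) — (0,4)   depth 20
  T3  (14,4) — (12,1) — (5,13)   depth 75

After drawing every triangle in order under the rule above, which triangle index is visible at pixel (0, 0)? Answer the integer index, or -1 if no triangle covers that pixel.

T0:
  2·area = 30  (B↔C swapped to make it positive)
  edge (0, 4)→(6, 4): d=(6,0) top-left  bias=+0
  edge (6, 4)→(4, 9): d=(-2,5) right/bottom  bias=-1
  edge (4, 9)→(0, 4): d=(-4,-5) top-left  bias=+0
    (0,2)@(1, 5): e=[6,23,1] → █
    (1,2)@(3, 5): e=[6,13,11] → █
    (2,2)@(5, 5): e=[6,3,21] → █
    (3,2)@(7, 5): e=[6,-7,31] → ·
    (0,3)@(1, 7): e=[18,19,-7] → ·
    (1,3)@(3, 7): e=[18,9,3] → █
    (2,3)@(5, 7): e=[18,-1,13] → ·
    (1,4)@(3, 9): e=[30,5,-5] → ·
  covered (4 px):
    · · · · · · · ·
    · · · · · · · ·
    █ █ █ · · · · ·
    · █ · · · · · ·
    · · · · · · · ·
    · · · · · · · ·
    · · · · · · · ·
    · · · · · · · ·
T1:
  2·area = 30  (B↔C swapped to make it positive)
  edge (4, 9)→(6, 4): d=(2,-5) top-left  bias=+0
  edge (6, 4)→(10, 9): d=(4,5) right/bottom  bias=-1
  edge (10, 9)→(4, 9): d=(-6,0) right/bottom  bias=-1
    (2,3)@(5, 7): e=[1,17,12] → █
    (3,3)@(7, 7): e=[11,7,12] → █
    (4,3)@(9, 7): e=[21,-3,12] → ·
    (0,4)@(1, 9): e=[-15,45,0] → ·  [on edge]
    (1,4)@(3, 9): e=[-5,35,0] → ·  [on edge]
    (2,4)@(5, 9): e=[5,25,0] → ·  [on edge]
    (3,4)@(7, 9): e=[15,15,0] → ·  [on edge]
    (4,4)@(9, 9): e=[25,5,0] → ·  [on edge]
    (5,4)@(11, 9): e=[35,-5,0] → ·  [on edge]
    (6,4)@(13, 9): e=[45,-15,0] → ·  [on edge]
    (7,4)@(15, 9): e=[55,-25,0] → ·  [on edge]
  covered (2 px):
    · · · · · · · ·
    · · · · · · · ·
    · · · · · · · ·
    · · █ █ · · · ·
    · · · · · · · ·
    · · · · · · · ·
    · · · · · · · ·
    · · · · · · · ·
T2:
  2·area = 52  (B↔C swapped to make it positive)
  edge (16, 8)→(0, 4): d=(-16,-4) top-left  bias=+0
  edge (0, 4)→(9, 3): d=(9,-1) top-left  bias=+0
  edge (9, 3)→(16, 8): d=(7,5) right/bottom  bias=-1
    (4,1)@(9, 3): e=[52,0,0] → ·  [on edge]
    (2,2)@(5, 5): e=[4,14,34] → █
    (3,2)@(7, 5): e=[12,16,24] → █
    (4,2)@(9, 5): e=[20,18,14] → █
    (5,2)@(11, 5): e=[28,20,4] → █
    (6,2)@(13, 5): e=[36,22,-6] → ·
    (2,3)@(5, 7): e=[-28,32,48] → ·
    (3,3)@(7, 7): e=[-20,34,38] → ·
    (4,3)@(9, 7): e=[-12,36,28] → ·
    (5,3)@(11, 7): e=[-4,38,18] → ·
    (6,3)@(13, 7): e=[4,40,8] → █
    (7,3)@(15, 7): e=[12,42,-2] → ·
  covered (5 px):
    · · · · · · · ·
    · · · · · · · ·
    · · █ █ █ █ · ·
    · · · · · · █ ·
    · · · · · · · ·
    · · · · · · · ·
    · · · · · · · ·
    · · · · · · · ·
T3:
  2·area = 45  (B↔C swapped to make it positive)
  edge (14, 4)→(5, 13): d=(-9,9) right/bottom  bias=-1
  edge (5, 13)→(12, 1): d=(7,-12) top-left  bias=+0
  edge (12, 1)→(14, 4): d=(2,3) right/bottom  bias=-1
    (5,1)@(11, 3): e=[36,2,7] → █
    (6,1)@(13, 3): e=[18,26,1] → █
    (7,1)@(15, 3): e=[0,50,-5] → ·  [on edge]
    (5,2)@(11, 5): e=[18,16,11] → █
    (6,2)@(13, 5): e=[0,40,5] → ·  [on edge]
    (4,3)@(9, 7): e=[18,6,21] → █
    (5,3)@(11, 7): e=[0,30,15] → ·  [on edge]
    (4,4)@(9, 9): e=[0,20,25] → ·  [on edge]
    (3,5)@(7, 11): e=[0,10,35] → ·  [on edge]
    (2,6)@(5, 13): e=[0,0,45] → ·  [on edge]
    (1,7)@(3, 15): e=[0,-10,55] → ·  [on edge]
  covered (4 px):
    · · · · · · · ·
    · · · · · █ █ ·
    · · · · · █ · ·
    · · · · █ · · ·
    · · · · · · · ·
    · · · · · · · ·
    · · · · · · · ·
    · · · · · · · ·

Z-buffer (winner per pixel, '.' = empty):
  . . . . . . . .
  . . . . . 3 3 .
  0 0 2 2 2 3 . .
  . 0 1 1 3 . 2 .
  . . . . . . . .
  . . . . . . . .
  . . . . . . . .
  . . . . . . . .

Final: -1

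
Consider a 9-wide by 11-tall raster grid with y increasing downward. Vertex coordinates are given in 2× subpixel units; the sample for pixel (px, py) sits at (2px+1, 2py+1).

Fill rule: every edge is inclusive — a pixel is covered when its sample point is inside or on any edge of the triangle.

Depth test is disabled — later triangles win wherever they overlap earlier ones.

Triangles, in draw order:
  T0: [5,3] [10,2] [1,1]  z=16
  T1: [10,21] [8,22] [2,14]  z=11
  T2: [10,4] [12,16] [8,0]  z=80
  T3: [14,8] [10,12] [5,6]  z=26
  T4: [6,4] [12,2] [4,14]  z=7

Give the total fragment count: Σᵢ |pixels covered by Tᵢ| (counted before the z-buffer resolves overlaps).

T0:
  2·area = 14  (B↔C swapped to make it positive)
  edge (5, 3)→(1, 1): d=(-4,-2) inclusive
  edge (1, 1)→(10, 2): d=(9,1) inclusive
  edge (10, 2)→(5, 3): d=(-5,1) inclusive
    (0,0)@(1, 1): e=[0,0,14] → X  [on edge]
    (1,0)@(3, 1): e=[4,-2,12] → .
    (7,0)@(15, 1): e=[28,-14,0] → .  [on edge]
    (0,1)@(1, 3): e=[-8,18,4] → .
    (2,1)@(5, 3): e=[0,14,0] → X  [on edge]
    (3,1)@(7, 3): e=[4,12,-2] → .
    (2,2)@(5, 5): e=[-8,32,-10] → .
    (4,2)@(9, 5): e=[0,28,-14] → .  [on edge]
    (6,3)@(13, 7): e=[0,42,-28] → .  [on edge]
    (8,4)@(17, 9): e=[0,56,-42] → .  [on edge]
  covered (2 px):
    X . . . . . . . .
    . . X . . . . . .
    . . . . . . . . .
    . . . . . . . . .
    . . . . . . . . .
    . . . . . . . . .
    . . . . . . . . .
    . . . . . . . . .
    . . . . . . . . .
    . . . . . . . . .
    . . . . . . . . .
T1:
  2·area = 22
  edge (10, 21)→(8, 22): d=(-2,1) inclusive
  edge (8, 22)→(2, 14): d=(-6,-8) inclusive
  edge (2, 14)→(10, 21): d=(8,7) inclusive
    (1,7)@(3, 15): e=[19,2,1] → X
    (2,7)@(5, 15): e=[17,18,-13] → .
    (1,8)@(3, 17): e=[15,-10,17] → .
    (2,8)@(5, 17): e=[13,6,3] → X
    (3,8)@(7, 17): e=[11,22,-11] → .
    (2,9)@(5, 19): e=[9,-6,19] → .
    (3,9)@(7, 19): e=[7,10,5] → X
    (4,9)@(9, 19): e=[5,26,-9] → .
    (3,10)@(7, 21): e=[3,-2,21] → .
    (4,10)@(9, 21): e=[1,14,7] → X
    (5,10)@(11, 21): e=[-1,30,-7] → .
  covered (4 px):
    . . . . . . . . .
    . . . . . . . . .
    . . . . . . . . .
    . . . . . . . . .
    . . . . . . . . .
    . . . . . . . . .
    . . . . . . . . .
    . X . . . . . . .
    . . X . . . . . .
    . . . X . . . . .
    . . . . X . . . .
T2:
  2·area = 16
  edge (10, 4)→(12, 16): d=(2,12) inclusive
  edge (12, 16)→(8, 0): d=(-4,-16) inclusive
  edge (8, 0)→(10, 4): d=(2,4) inclusive
    (4,1)@(9, 3): e=[10,4,2] → X
    (5,1)@(11, 3): e=[-14,36,-6] → .
    (4,2)@(9, 5): e=[14,-4,6] → .
    (5,5)@(11, 11): e=[2,4,10] → X
    (6,5)@(13, 11): e=[-22,36,2] → .
    (5,6)@(11, 13): e=[6,-4,14] → .
  covered (2 px):
    . . . . . . . . .
    . . . . X . . . .
    . . . . . . . . .
    . . . . . . . . .
    . . . . . . . . .
    . . . . . X . . .
    . . . . . . . . .
    . . . . . . . . .
    . . . . . . . . .
    . . . . . . . . .
    . . . . . . . . .
T3:
  2·area = 44
  edge (14, 8)→(10, 12): d=(-4,4) inclusive
  edge (10, 12)→(5, 6): d=(-5,-6) inclusive
  edge (5, 6)→(14, 8): d=(9,2) inclusive
    (8,2)@(17, 5): e=[0,77,-33] → .  [on edge]
    (3,3)@(7, 7): e=[32,7,5] → X
    (4,3)@(9, 7): e=[24,19,1] → X
    (5,3)@(11, 7): e=[16,31,-3] → .
    (7,3)@(15, 7): e=[0,55,-11] → .  [on edge]
    (3,4)@(7, 9): e=[24,-3,23] → .
    (4,4)@(9, 9): e=[16,9,19] → X
    (5,4)@(11, 9): e=[8,21,15] → X
    (6,4)@(13, 9): e=[0,33,11] → X  [on edge]
    (7,4)@(15, 9): e=[-8,45,7] → .
    (4,5)@(9, 11): e=[8,-1,37] → .
    (5,5)@(11, 11): e=[0,11,33] → X  [on edge]
    (4,6)@(9, 13): e=[0,-11,55] → .  [on edge]
    (3,7)@(7, 15): e=[0,-33,77] → .  [on edge]
    (2,8)@(5, 17): e=[0,-55,99] → .  [on edge]
    (1,9)@(3, 19): e=[0,-77,121] → .  [on edge]
    (0,10)@(1, 21): e=[0,-99,143] → .  [on edge]
  covered (6 px):
    . . . . . . . . .
    . . . . . . . . .
    . . . . . . . . .
    . . . X X . . . .
    . . . . X X X . .
    . . . . . X . . .
    . . . . . . . . .
    . . . . . . . . .
    . . . . . . . . .
    . . . . . . . . .
    . . . . . . . . .
T4:
  2·area = 56
  edge (6, 4)→(12, 2): d=(6,-2) inclusive
  edge (12, 2)→(4, 14): d=(-8,12) inclusive
  edge (4, 14)→(6, 4): d=(2,-10) inclusive
    (7,0)@(15, 1): e=[0,-28,84] → .  [on edge]
    (4,1)@(9, 3): e=[0,28,28] → X  [on edge]
    (5,1)@(11, 3): e=[4,4,48] → X
    (6,1)@(13, 3): e=[8,-20,68] → .
    (1,2)@(3, 5): e=[0,84,-28] → .  [on edge]
    (3,2)@(7, 5): e=[8,36,12] → X
    (5,2)@(11, 5): e=[16,-12,52] → .
    (3,3)@(7, 7): e=[20,20,16] → X
    (4,3)@(9, 7): e=[24,-4,36] → .
    (2,4)@(5, 9): e=[28,28,0] → X  [on edge]
    (4,4)@(9, 9): e=[36,-20,40] → .
    (2,5)@(5, 11): e=[40,12,4] → X
    (1,9)@(3, 19): e=[84,-28,0] → .  [on edge]
  covered (8 px):
    . . . . . . . . .
    . . . . X X . . .
    . . . X X . . . .
    . . . X . . . . .
    . . X X . . . . .
    . . X . . . . . .
    . . . . . . . . .
    . . . . . . . . .
    . . . . . . . . .
    . . . . . . . . .
    . . . . . . . . .

Final: 22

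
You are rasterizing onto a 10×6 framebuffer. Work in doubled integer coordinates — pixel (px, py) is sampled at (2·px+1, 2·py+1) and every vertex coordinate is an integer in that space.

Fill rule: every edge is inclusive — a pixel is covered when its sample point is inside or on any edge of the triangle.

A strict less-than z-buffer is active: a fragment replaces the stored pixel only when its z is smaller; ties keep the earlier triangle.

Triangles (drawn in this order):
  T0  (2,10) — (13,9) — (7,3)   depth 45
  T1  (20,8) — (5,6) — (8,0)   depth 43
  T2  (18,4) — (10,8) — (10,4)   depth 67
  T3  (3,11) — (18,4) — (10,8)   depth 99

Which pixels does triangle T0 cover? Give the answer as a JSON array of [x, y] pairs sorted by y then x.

T0:
  2·area = 72  (B↔C swapped to make it positive)
  edge (2, 10)→(7, 3): d=(5,-7) inclusive
  edge (7, 3)→(13, 9): d=(6,6) inclusive
  edge (13, 9)→(2, 10): d=(-11,1) inclusive
    (2,0)@(5, 1): e=[-24,0,96] → ·  [on edge]
    (3,1)@(7, 3): e=[0,0,72] → #  [on edge]
    (4,1)@(9, 3): e=[14,-12,70] → ·
    (3,2)@(7, 5): e=[10,12,50] → #
    (4,2)@(9, 5): e=[24,0,48] → #  [on edge]
    (5,2)@(11, 5): e=[38,-12,46] → ·
    (2,3)@(5, 7): e=[6,36,30] → #
    (5,3)@(11, 7): e=[48,0,24] → #  [on edge]
    (6,3)@(13, 7): e=[62,-12,22] → ·
    (1,4)@(3, 9): e=[2,60,10] → #
    (6,4)@(13, 9): e=[72,0,0] → #  [on edge]
    (7,4)@(15, 9): e=[86,-12,-2] → ·
    (7,5)@(15, 11): e=[96,0,-24] → ·  [on edge]
  covered (13 px):
    · · · · · · · · · ·
    · · · # · · · · · ·
    · · · # # · · · · ·
    · · # # # # · · · ·
    · # # # # # # · · ·
    · · · · · · · · · ·
T1:
  2·area = 96
  edge (20, 8)→(5, 6): d=(-15,-2) inclusive
  edge (5, 6)→(8, 0): d=(3,-6) inclusive
  edge (8, 0)→(20, 8): d=(12,8) inclusive
    (4,0)@(9, 1): e=[83,9,4] → #
    (5,0)@(11, 1): e=[87,21,-12] → ·
    (3,1)@(7, 3): e=[49,3,44] → #
    (5,1)@(11, 3): e=[57,27,12] → #
    (6,1)@(13, 3): e=[61,39,-4] → ·
    (3,2)@(7, 5): e=[19,9,68] → #
    (6,2)@(13, 5): e=[31,45,20] → #
    (7,2)@(15, 5): e=[35,57,4] → #
    (8,2)@(17, 5): e=[39,69,-12] → ·
    (3,3)@(7, 7): e=[-11,15,92] → ·
    (4,3)@(9, 7): e=[-7,27,76] → ·
    (5,3)@(11, 7): e=[-3,39,60] → ·
  covered (12 px):
    · · · · # · · · · ·
    · · · # # # · · · ·
    · · · # # # # # · ·
    · · · · · · # # # ·
    · · · · · · · · · ·
    · · · · · · · · · ·
T2:
  2·area = 32
  edge (18, 4)→(10, 8): d=(-8,4) inclusive
  edge (10, 8)→(10, 4): d=(0,-4) inclusive
  edge (10, 4)→(18, 4): d=(8,0) inclusive
    (5,2)@(11, 5): e=[20,4,8] → #
    (6,2)@(13, 5): e=[12,12,8] → #
    (7,2)@(15, 5): e=[4,20,8] → #
    (8,2)@(17, 5): e=[-4,28,8] → ·
    (5,3)@(11, 7): e=[4,4,24] → #
    (6,3)@(13, 7): e=[-4,12,24] → ·
    (7,3)@(15, 7): e=[-12,20,24] → ·
    (5,4)@(11, 9): e=[-12,4,40] → ·
  covered (4 px):
    · · · · · · · · · ·
    · · · · · · · · · ·
    · · · · · # # # · ·
    · · · · · # · · · ·
    · · · · · · · · · ·
    · · · · · · · · · ·
T3:
  2·area = 4
  edge (3, 11)→(18, 4): d=(15,-7) inclusive
  edge (18, 4)→(10, 8): d=(-8,4) inclusive
  edge (10, 8)→(3, 11): d=(-7,3) inclusive
    (8,2)@(17, 5): e=[8,-4,0] → ·  [on edge]
    (1,5)@(3, 11): e=[0,4,0] → #  [on edge]
    (2,5)@(5, 11): e=[14,-4,-6] → ·
  covered (1 px):
    · · · · · · · · · ·
    · · · · · · · · · ·
    · · · · · · · · · ·
    · · · · · · · · · ·
    · · · · · · · · · ·
    · # · · · · · · · ·

Result: [[3,1],[3,2],[4,2],[2,3],[3,3],[4,3],[5,3],[1,4],[2,4],[3,4],[4,4],[5,4],[6,4]]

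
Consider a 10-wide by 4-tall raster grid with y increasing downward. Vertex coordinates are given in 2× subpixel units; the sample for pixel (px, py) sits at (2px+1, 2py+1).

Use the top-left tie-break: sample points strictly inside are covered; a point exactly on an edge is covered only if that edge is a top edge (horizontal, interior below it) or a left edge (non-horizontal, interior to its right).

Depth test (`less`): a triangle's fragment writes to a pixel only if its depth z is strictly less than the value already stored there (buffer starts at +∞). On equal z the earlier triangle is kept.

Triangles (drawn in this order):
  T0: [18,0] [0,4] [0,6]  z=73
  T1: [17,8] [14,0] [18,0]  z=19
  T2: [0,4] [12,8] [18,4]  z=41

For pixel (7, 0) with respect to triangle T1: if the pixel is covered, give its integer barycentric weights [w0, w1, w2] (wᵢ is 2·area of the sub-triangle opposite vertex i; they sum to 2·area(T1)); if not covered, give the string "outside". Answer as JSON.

T0:
  2·area = 36  (B↔C swapped to make it positive)
  edge (18, 0)→(0, 6): d=(-18,6) right/bottom  bias=-1
  edge (0, 6)→(0, 4): d=(0,-2) top-left  bias=+0
  edge (0, 4)→(18, 0): d=(18,-4) top-left  bias=+0
    (7,0)@(15, 1): e=[0,30,6] → ·  [on edge]
    (2,1)@(5, 3): e=[24,10,2] → █
    (3,1)@(7, 3): e=[12,14,10] → █
    (4,1)@(9, 3): e=[0,18,18] → ·  [on edge]
    (0,2)@(1, 5): e=[12,2,22] → █
    (1,2)@(3, 5): e=[0,6,30] → ·  [on edge]
    (2,2)@(5, 5): e=[-12,10,38] → ·
    (3,2)@(7, 5): e=[-24,14,46] → ·
    (0,3)@(1, 7): e=[-24,2,58] → ·
  covered (3 px):
    · · · · · · · · · ·
    · · █ █ · · · · · ·
    █ · · · · · · · · ·
    · · · · · · · · · ·
T1:
  2·area = 32
  edge (17, 8)→(14, 0): d=(-3,-8) top-left  bias=+0
  edge (14, 0)→(18, 0): d=(4,0) top-left  bias=+0
  edge (18, 0)→(17, 8): d=(-1,8) right/bottom  bias=-1
    (7,0)@(15, 1): e=[5,4,23] → █
    (8,0)@(17, 1): e=[21,4,7] → █
    (9,0)@(19, 1): e=[37,4,-9] → ·
    (7,1)@(15, 3): e=[-1,12,21] → ·
    (8,1)@(17, 3): e=[15,12,5] → █
    (9,1)@(19, 3): e=[31,12,-11] → ·
    (8,2)@(17, 5): e=[9,20,3] → █
    (9,2)@(19, 5): e=[25,20,-13] → ·
    (8,3)@(17, 7): e=[3,28,1] → █
    (9,3)@(19, 7): e=[19,28,-15] → ·
  covered (5 px):
    · · · · · · · █ █ ·
    · · · · · · · · █ ·
    · · · · · · · · █ ·
    · · · · · · · · █ ·
T2:
  2·area = 72  (B↔C swapped to make it positive)
  edge (0, 4)→(18, 4): d=(18,0) top-left  bias=+0
  edge (18, 4)→(12, 8): d=(-6,4) right/bottom  bias=-1
  edge (12, 8)→(0, 4): d=(-12,-4) top-left  bias=+0
    (1,2)@(3, 5): e=[18,54,0] → █  [on edge]
    (2,2)@(5, 5): e=[18,46,8] → █
    (3,2)@(7, 5): e=[18,38,16] → █
    (4,2)@(9, 5): e=[18,30,24] → █
    (5,2)@(11, 5): e=[18,22,32] → █
    (6,2)@(13, 5): e=[18,14,40] → █
    (7,2)@(15, 5): e=[18,6,48] → █
    (8,2)@(17, 5): e=[18,-2,56] → ·
    (1,3)@(3, 7): e=[54,42,-24] → ·
    (2,3)@(5, 7): e=[54,34,-16] → ·
    (3,3)@(7, 7): e=[54,26,-8] → ·
    (4,3)@(9, 7): e=[54,18,0] → █  [on edge]
  covered (10 px):
    · · · · · · · · · ·
    · · · · · · · · · ·
    · █ █ █ █ █ █ █ · ·
    · · · · █ █ █ · · ·

Answer: [4,23,5]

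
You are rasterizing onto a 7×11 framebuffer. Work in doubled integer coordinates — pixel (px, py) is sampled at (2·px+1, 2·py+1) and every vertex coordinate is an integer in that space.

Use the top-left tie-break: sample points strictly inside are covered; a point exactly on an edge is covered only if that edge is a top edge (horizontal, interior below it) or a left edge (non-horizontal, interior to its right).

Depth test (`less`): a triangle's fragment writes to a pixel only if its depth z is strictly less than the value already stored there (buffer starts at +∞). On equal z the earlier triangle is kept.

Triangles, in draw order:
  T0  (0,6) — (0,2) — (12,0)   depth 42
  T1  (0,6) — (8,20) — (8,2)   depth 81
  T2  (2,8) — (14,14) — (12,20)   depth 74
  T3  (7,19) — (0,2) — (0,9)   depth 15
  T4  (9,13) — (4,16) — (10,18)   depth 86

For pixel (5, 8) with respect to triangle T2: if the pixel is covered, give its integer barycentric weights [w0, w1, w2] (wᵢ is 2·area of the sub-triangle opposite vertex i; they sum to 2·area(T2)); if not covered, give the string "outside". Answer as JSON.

T0:
  2·area = 48
  edge (0, 6)→(0, 2): d=(0,-4) top-left  bias=+0
  edge (0, 2)→(12, 0): d=(12,-2) top-left  bias=+0
  edge (12, 0)→(0, 6): d=(-12,6) right/bottom  bias=-1
    (3,0)@(7, 1): e=[28,2,18] → #
    (4,0)@(9, 1): e=[36,6,6] → #
    (5,0)@(11, 1): e=[44,10,-6] → ·
    (0,1)@(1, 3): e=[4,14,30] → #
    (1,1)@(3, 3): e=[12,18,18] → #
    (2,1)@(5, 3): e=[20,22,6] → #
    (3,1)@(7, 3): e=[28,26,-6] → ·
    (4,1)@(9, 3): e=[36,30,-18] → ·
    (0,2)@(1, 5): e=[4,38,6] → #
    (1,2)@(3, 5): e=[12,42,-6] → ·
    (2,2)@(5, 5): e=[20,46,-18] → ·
    (0,3)@(1, 7): e=[4,62,-18] → ·
  covered (6 px):
    · · · # # · ·
    # # # · · · ·
    # · · · · · ·
    · · · · · · ·
    · · · · · · ·
    · · · · · · ·
    · · · · · · ·
    · · · · · · ·
    · · · · · · ·
    · · · · · · ·
    · · · · · · ·
T1:
  2·area = 144  (B↔C swapped to make it positive)
  edge (0, 6)→(8, 2): d=(8,-4) top-left  bias=+0
  edge (8, 2)→(8, 20): d=(0,18) right/bottom  bias=-1
  edge (8, 20)→(0, 6): d=(-8,-14) top-left  bias=+0
    (3,1)@(7, 3): e=[4,18,122] → #
    (4,1)@(9, 3): e=[12,-18,150] → ·
    (1,2)@(3, 5): e=[4,90,50] → #
    (2,2)@(5, 5): e=[12,54,78] → #
    (4,2)@(9, 5): e=[28,-18,134] → ·
    (0,3)@(1, 7): e=[12,126,6] → #
    (4,3)@(9, 7): e=[44,-18,118] → ·
    (0,4)@(1, 9): e=[28,126,-10] → ·
    (1,4)@(3, 9): e=[36,90,18] → #
    (4,4)@(9, 9): e=[60,-18,102] → ·
    (1,5)@(3, 11): e=[52,90,2] → #
    (4,5)@(9, 11): e=[76,-18,86] → ·
  covered (18 px):
    · · · · · · ·
    · · · # · · ·
    · # # # · · ·
    # # # # · · ·
    · # # # · · ·
    · # # # · · ·
    · · # # · · ·
    · · · # · · ·
    · · · # · · ·
    · · · · · · ·
    · · · · · · ·
T2:
  2·area = 84
  edge (2, 8)→(14, 14): d=(12,6) right/bottom  bias=-1
  edge (14, 14)→(12, 20): d=(-2,6) right/bottom  bias=-1
  edge (12, 20)→(2, 8): d=(-10,-12) top-left  bias=+0
    (1,4)@(3, 9): e=[6,76,2] → #
    (2,4)@(5, 9): e=[-6,64,26] → ·
    (1,5)@(3, 11): e=[30,72,-18] → ·
    (2,5)@(5, 11): e=[18,60,6] → #
    (3,5)@(7, 11): e=[6,48,30] → #
    (4,5)@(9, 11): e=[-6,36,54] → ·
    (2,6)@(5, 13): e=[42,56,-14] → ·
    (3,6)@(7, 13): e=[30,44,10] → #
    (4,6)@(9, 13): e=[18,32,34] → #
    (5,6)@(11, 13): e=[6,20,58] → #
    (6,6)@(13, 13): e=[-6,8,82] → ·
    (3,7)@(7, 15): e=[54,40,-10] → ·
    (6,8)@(13, 17): e=[42,0,42] → ·  [on edge]
  covered (10 px):
    · · · · · · ·
    · · · · · · ·
    · · · · · · ·
    · · · · · · ·
    · # · · · · ·
    · · # # · · ·
    · · · # # # ·
    · · · · # # #
    · · · · · # ·
    · · · · · · ·
    · · · · · · ·
T3:
  2·area = 49  (B↔C swapped to make it positive)
  edge (7, 19)→(0, 9): d=(-7,-10) top-left  bias=+0
  edge (0, 9)→(0, 2): d=(0,-7) top-left  bias=+0
  edge (0, 2)→(7, 19): d=(7,17) right/bottom  bias=-1
    (0,2)@(1, 5): e=[38,7,4] → #
    (1,2)@(3, 5): e=[58,21,-30] → ·
    (0,3)@(1, 7): e=[24,7,18] → #
    (1,3)@(3, 7): e=[44,21,-16] → ·
    (0,4)@(1, 9): e=[10,7,32] → #
    (1,4)@(3, 9): e=[30,21,-2] → ·
    (0,5)@(1, 11): e=[-4,7,46] → ·
    (1,5)@(3, 11): e=[16,21,12] → #
    (2,5)@(5, 11): e=[36,35,-22] → ·
    (1,6)@(3, 13): e=[2,21,26] → #
    (2,6)@(5, 13): e=[22,35,-8] → ·
    (1,7)@(3, 15): e=[-12,21,40] → ·
    (3,9)@(7, 19): e=[0,49,0] → ·  [on edge]
  covered (6 px):
    · · · · · · ·
    · · · · · · ·
    # · · · · · ·
    # · · · · · ·
    # · · · · · ·
    · # · · · · ·
    · # · · · · ·
    · · # · · · ·
    · · · · · · ·
    · · · · · · ·
    · · · · · · ·
T4:
  2·area = 28  (B↔C swapped to make it positive)
  edge (9, 13)→(10, 18): d=(1,5) right/bottom  bias=-1
  edge (10, 18)→(4, 16): d=(-6,-2) top-left  bias=+0
  edge (4, 16)→(9, 13): d=(5,-3) top-left  bias=+0
    (3,1)@(7, 3): e=[0,84,-56] → ·  [on edge]
    (4,6)@(9, 13): e=[0,28,0] → ·  [on edge]
    (0,7)@(1, 15): e=[42,0,-14] → ·  [on edge]
    (3,7)@(7, 15): e=[12,12,4] → #
    (4,7)@(9, 15): e=[2,16,10] → #
    (5,7)@(11, 15): e=[-8,20,16] → ·
    (3,8)@(7, 17): e=[14,0,14] → #  [on edge]
    (5,8)@(11, 17): e=[-6,8,26] → ·
    (3,9)@(7, 19): e=[16,-12,24] → ·
    (4,9)@(9, 19): e=[6,-8,30] → ·
    (6,9)@(13, 19): e=[-14,0,42] → ·  [on edge]
  covered (4 px):
    · · · · · · ·
    · · · · · · ·
    · · · · · · ·
    · · · · · · ·
    · · · · · · ·
    · · · · · · ·
    · · · · · · ·
    · · · # # · ·
    · · · # # · ·
    · · · · · · ·
    · · · · · · ·

Result: [12,18,54]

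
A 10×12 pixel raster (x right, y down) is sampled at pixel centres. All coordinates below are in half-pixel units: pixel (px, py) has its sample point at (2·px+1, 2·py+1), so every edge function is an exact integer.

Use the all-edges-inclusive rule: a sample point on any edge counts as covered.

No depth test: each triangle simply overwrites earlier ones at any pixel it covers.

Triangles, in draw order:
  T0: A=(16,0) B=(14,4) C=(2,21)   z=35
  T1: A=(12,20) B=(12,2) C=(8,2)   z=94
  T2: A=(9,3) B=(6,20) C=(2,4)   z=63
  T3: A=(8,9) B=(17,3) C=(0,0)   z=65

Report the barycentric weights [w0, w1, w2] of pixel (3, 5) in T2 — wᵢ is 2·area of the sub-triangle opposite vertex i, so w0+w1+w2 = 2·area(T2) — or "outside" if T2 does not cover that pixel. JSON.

T0:
  2·area = 14
  edge (16, 0)→(14, 4): d=(-2,4) inclusive
  edge (14, 4)→(2, 21): d=(-12,17) inclusive
  edge (2, 21)→(16, 0): d=(14,-21) inclusive
    (6,2)@(13, 5): e=[2,5,7] → █
    (7,2)@(15, 5): e=[-6,-29,49] → ·
    (6,3)@(13, 7): e=[-2,-19,35] → ·
    (4,5)@(9, 11): e=[6,1,7] → █
    (5,5)@(11, 11): e=[-2,-33,49] → ·
    (4,6)@(9, 13): e=[2,-23,35] → ·
  covered (2 px):
    · · · · · · · · · ·
    · · · · · · · · · ·
    · · · · · · █ · · ·
    · · · · · · · · · ·
    · · · · · · · · · ·
    · · · · █ · · · · ·
    · · · · · · · · · ·
    · · · · · · · · · ·
    · · · · · · · · · ·
    · · · · · · · · · ·
    · · · · · · · · · ·
    · · · · · · · · · ·
T1:
  2·area = 72  (B↔C swapped to make it positive)
  edge (12, 20)→(8, 2): d=(-4,-18) inclusive
  edge (8, 2)→(12, 2): d=(4,0) inclusive
  edge (12, 2)→(12, 20): d=(0,18) inclusive
    (4,1)@(9, 3): e=[14,4,54] → █
    (5,1)@(11, 3): e=[50,4,18] → █
    (6,1)@(13, 3): e=[86,4,-18] → ·
    (4,2)@(9, 5): e=[6,12,54] → █
    (6,2)@(13, 5): e=[78,12,-18] → ·
    (4,3)@(9, 7): e=[-2,20,54] → ·
    (5,3)@(11, 7): e=[34,20,18] → █
    (6,3)@(13, 7): e=[70,20,-18] → ·
    (5,4)@(11, 9): e=[26,28,18] → █
    (6,4)@(13, 9): e=[62,28,-18] → ·
    (5,5)@(11, 11): e=[18,36,18] → █
    (6,5)@(13, 11): e=[54,36,-18] → ·
  covered (9 px):
    · · · · · · · · · ·
    · · · · █ █ · · · ·
    · · · · █ █ · · · ·
    · · · · · █ · · · ·
    · · · · · █ · · · ·
    · · · · · █ · · · ·
    · · · · · █ · · · ·
    · · · · · █ · · · ·
    · · · · · · · · · ·
    · · · · · · · · · ·
    · · · · · · · · · ·
    · · · · · · · · · ·
T2:
  2·area = 116
  edge (9, 3)→(6, 20): d=(-3,17) inclusive
  edge (6, 20)→(2, 4): d=(-4,-16) inclusive
  edge (2, 4)→(9, 3): d=(7,-1) inclusive
    (4,1)@(9, 3): e=[0,116,0] → █  [on edge]
    (5,1)@(11, 3): e=[-34,148,2] → ·
    (1,2)@(3, 5): e=[96,12,8] → █
    (2,2)@(5, 5): e=[62,44,10] → █
    (3,2)@(7, 5): e=[28,76,12] → █
    (4,2)@(9, 5): e=[-6,108,14] → ·
    (1,3)@(3, 7): e=[90,4,22] → █
    (4,3)@(9, 7): e=[-12,100,28] → ·
    (1,4)@(3, 9): e=[84,-4,36] → ·
    (2,4)@(5, 9): e=[50,28,38] → █
    (4,4)@(9, 9): e=[-18,92,42] → ·
    (2,5)@(5, 11): e=[44,20,52] → █
  covered (14 px):
    · · · · · · · · · ·
    · · · · █ · · · · ·
    · █ █ █ · · · · · ·
    · █ █ █ · · · · · ·
    · · █ █ · · · · · ·
    · · █ █ · · · · · ·
    · · █ █ · · · · · ·
    · · █ · · · · · · ·
    · · · · · · · · · ·
    · · · · · · · · · ·
    · · · · · · · · · ·
    · · · · · · · · · ·
T3:
  2·area = 129  (B↔C swapped to make it positive)
  edge (8, 9)→(0, 0): d=(-8,-9) inclusive
  edge (0, 0)→(17, 3): d=(17,3) inclusive
  edge (17, 3)→(8, 9): d=(-9,6) inclusive
    (0,0)@(1, 1): e=[1,14,114] → █
    (1,0)@(3, 1): e=[19,8,102] → █
    (2,0)@(5, 1): e=[37,2,90] → █
    (3,0)@(7, 1): e=[55,-4,78] → ·
    (0,1)@(1, 3): e=[-15,48,96] → ·
    (1,1)@(3, 3): e=[3,42,84] → █
    (3,1)@(7, 3): e=[39,30,60] → █
    (4,1)@(9, 3): e=[57,24,48] → █
    (5,1)@(11, 3): e=[75,18,36] → █
    (6,1)@(13, 3): e=[93,12,24] → █
    (7,1)@(15, 3): e=[111,6,12] → █
    (8,1)@(17, 3): e=[129,0,0] → █  [on edge]
    (5,3)@(11, 7): e=[43,86,0] → █  [on edge]
    (2,5)@(5, 11): e=[-43,172,0] → ·  [on edge]
  covered (19 px):
    █ █ █ · · · · · · ·
    · █ █ █ █ █ █ █ █ ·
    · · █ █ █ █ █ · · ·
    · · · █ █ █ · · · ·
    · · · · · · · · · ·
    · · · · · · · · · ·
    · · · · · · · · · ·
    · · · · · · · · · ·
    · · · · · · · · · ·
    · · · · · · · · · ·
    · · · · · · · · · ·
    · · · · · · · · · ·

Final: [52,54,10]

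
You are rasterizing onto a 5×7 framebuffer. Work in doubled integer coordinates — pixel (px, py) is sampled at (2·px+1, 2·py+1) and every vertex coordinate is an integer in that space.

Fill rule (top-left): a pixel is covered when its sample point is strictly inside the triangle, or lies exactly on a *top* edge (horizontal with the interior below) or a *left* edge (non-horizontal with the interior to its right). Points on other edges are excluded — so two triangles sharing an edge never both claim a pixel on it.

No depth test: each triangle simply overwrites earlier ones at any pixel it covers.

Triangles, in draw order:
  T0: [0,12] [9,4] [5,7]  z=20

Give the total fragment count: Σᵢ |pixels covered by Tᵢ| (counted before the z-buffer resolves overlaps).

T0:
  2·area = 5  (B↔C swapped to make it positive)
  edge (0, 12)→(5, 7): d=(5,-5) top-left  bias=+0
  edge (5, 7)→(9, 4): d=(4,-3) top-left  bias=+0
  edge (9, 4)→(0, 12): d=(-9,8) right/bottom  bias=-1
    (4,1)@(9, 3): e=[0,-4,9] → ·  [on edge]
    (3,2)@(7, 5): e=[0,-2,7] → ·  [on edge]
    (2,3)@(5, 7): e=[0,0,5] → █  [on edge]
    (3,3)@(7, 7): e=[10,6,-11] → ·
    (1,4)@(3, 9): e=[0,2,3] → █  [on edge]
    (2,4)@(5, 9): e=[10,8,-13] → ·
    (0,5)@(1, 11): e=[0,4,1] → █  [on edge]
    (1,5)@(3, 11): e=[10,10,-15] → ·
    (0,6)@(1, 13): e=[10,12,-17] → ·
  covered (3 px):
    · · · · ·
    · · · · ·
    · · · · ·
    · · █ · ·
    · █ · · ·
    █ · · · ·
    · · · · ·

Answer: 3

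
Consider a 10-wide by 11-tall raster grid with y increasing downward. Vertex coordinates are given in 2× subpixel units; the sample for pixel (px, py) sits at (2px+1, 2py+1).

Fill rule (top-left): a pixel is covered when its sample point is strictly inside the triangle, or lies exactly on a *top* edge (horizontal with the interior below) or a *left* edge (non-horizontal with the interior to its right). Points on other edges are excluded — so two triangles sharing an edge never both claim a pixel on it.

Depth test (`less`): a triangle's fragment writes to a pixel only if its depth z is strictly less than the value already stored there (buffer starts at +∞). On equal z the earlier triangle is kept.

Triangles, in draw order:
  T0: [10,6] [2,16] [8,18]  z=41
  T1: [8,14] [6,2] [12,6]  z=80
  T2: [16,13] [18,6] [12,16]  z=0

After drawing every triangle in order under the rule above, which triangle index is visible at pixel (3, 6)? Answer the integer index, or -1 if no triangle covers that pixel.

T0:
  2·area = 76  (B↔C swapped to make it positive)
  edge (10, 6)→(8, 18): d=(-2,12) right/bottom  bias=-1
  edge (8, 18)→(2, 16): d=(-6,-2) top-left  bias=+0
  edge (2, 16)→(10, 6): d=(8,-10) top-left  bias=+0
    (4,4)@(9, 9): e=[6,56,14] → #
    (5,4)@(11, 9): e=[-18,60,34] → ·
    (3,5)@(7, 11): e=[26,40,10] → #
    (5,5)@(11, 11): e=[-22,48,50] → ·
    (2,6)@(5, 13): e=[46,24,6] → #
    (4,6)@(9, 13): e=[-2,32,46] → ·
    (1,7)@(3, 15): e=[66,8,2] → #
    (4,7)@(9, 15): e=[-6,20,62] → ·
    (1,8)@(3, 17): e=[62,-4,18] → ·
    (2,8)@(5, 17): e=[38,0,38] → #  [on edge]
    (4,8)@(9, 17): e=[-10,8,78] → ·
    (2,9)@(5, 19): e=[34,-12,54] → ·
    (5,9)@(11, 19): e=[-38,0,114] → ·  [on edge]
    (8,10)@(17, 21): e=[-114,0,190] → ·  [on edge]
  covered (10 px):
    · · · · · · · · · ·
    · · · · · · · · · ·
    · · · · · · · · · ·
    · · · · · · · · · ·
    · · · · # · · · · ·
    · · · # # · · · · ·
    · · # # · · · · · ·
    · # # # · · · · · ·
    · · # # · · · · · ·
    · · · · · · · · · ·
    · · · · · · · · · ·
T1:
  2·area = 64
  edge (8, 14)→(6, 2): d=(-2,-12) top-left  bias=+0
  edge (6, 2)→(12, 6): d=(6,4) right/bottom  bias=-1
  edge (12, 6)→(8, 14): d=(-4,8) right/bottom  bias=-1
    (3,1)@(7, 3): e=[10,2,52] → #
    (4,1)@(9, 3): e=[34,-6,36] → ·
    (3,2)@(7, 5): e=[6,14,44] → #
    (4,2)@(9, 5): e=[30,6,28] → #
    (5,2)@(11, 5): e=[54,-2,12] → ·
    (3,3)@(7, 7): e=[2,26,36] → #
    (5,3)@(11, 7): e=[50,10,4] → #
    (6,3)@(13, 7): e=[74,2,-12] → ·
    (3,4)@(7, 9): e=[-2,38,28] → ·
    (4,4)@(9, 9): e=[22,30,12] → #
    (5,4)@(11, 9): e=[46,22,-4] → ·
    (4,5)@(9, 11): e=[18,42,4] → #
  covered (8 px):
    · · · · · · · · · ·
    · · · # · · · · · ·
    · · · # # · · · · ·
    · · · # # # · · · ·
    · · · · # · · · · ·
    · · · · # · · · · ·
    · · · · · · · · · ·
    · · · · · · · · · ·
    · · · · · · · · · ·
    · · · · · · · · · ·
    · · · · · · · · · ·
T2:
  2·area = 22  (B↔C swapped to make it positive)
  edge (16, 13)→(12, 16): d=(-4,3) right/bottom  bias=-1
  edge (12, 16)→(18, 6): d=(6,-10) top-left  bias=+0
  edge (18, 6)→(16, 13): d=(-2,7) right/bottom  bias=-1
    (8,4)@(17, 9): e=[13,8,1] → #
    (9,4)@(19, 9): e=[7,28,-13] → ·
    (7,5)@(15, 11): e=[11,0,11] → #  [on edge]
    (8,5)@(17, 11): e=[5,20,-3] → ·
    (7,6)@(15, 13): e=[3,12,7] → #
    (8,6)@(17, 13): e=[-3,32,-7] → ·
    (6,7)@(13, 15): e=[1,4,17] → #
    (7,7)@(15, 15): e=[-5,24,3] → ·
    (6,8)@(13, 17): e=[-7,16,13] → ·
    (4,10)@(9, 21): e=[-11,0,33] → ·  [on edge]
  covered (4 px):
    · · · · · · · · · ·
    · · · · · · · · · ·
    · · · · · · · · · ·
    · · · · · · · · · ·
    · · · · · · · · # ·
    · · · · · · · # · ·
    · · · · · · · # · ·
    · · · · · · # · · ·
    · · · · · · · · · ·
    · · · · · · · · · ·
    · · · · · · · · · ·

Z-buffer (winner per pixel, '.' = empty):
  . . . . . . . . . .
  . . . 1 . . . . . .
  . . . 1 1 . . . . .
  . . . 1 1 1 . . . .
  . . . . 0 . . . 2 .
  . . . 0 0 . . 2 . .
  . . 0 0 . . . 2 . .
  . 0 0 0 . . 2 . . .
  . . 0 0 . . . . . .
  . . . . . . . . . .
  . . . . . . . . . .

Final: 0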